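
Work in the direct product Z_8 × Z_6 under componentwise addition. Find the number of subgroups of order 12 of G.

3

|G| = 48 and 12 | 48, so subgroups of order 12 are possible by Lagrange.
The subgroups of order 12 are: {(0,0), (0,1), (0,2), (0,3), (0,4), (0,5), (4,0), (4,1), (4,2), (4,3), (4,4), (4,5)}; {(0,0), (0,2), (0,4), (2,0), (2,2), (2,4), (4,0), (4,2), (4,4), (6,0), (6,2), (6,4)}; {(0,0), (0,2), (0,4), (2,1), (2,3), (2,5), (4,0), (4,2), (4,4), (6,1), (6,3), (6,5)}.
So G has 3 subgroups of order 12.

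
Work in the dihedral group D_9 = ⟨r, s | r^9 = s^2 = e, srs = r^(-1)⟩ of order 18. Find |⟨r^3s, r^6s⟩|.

6

|⟨r^3s⟩| = 2 and |⟨r^6s⟩| = 2, so |H| is a multiple of lcm(2, 2) = 2 and divides |G| = 18.
Closing under the operation: H = {e, r^3, r^6, s, r^3s, r^6s}, so |H| = 6.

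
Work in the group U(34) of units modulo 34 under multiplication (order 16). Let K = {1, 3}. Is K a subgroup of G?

No

3 ∈ K but its inverse 23 ∉ K, so K is not a subgroup.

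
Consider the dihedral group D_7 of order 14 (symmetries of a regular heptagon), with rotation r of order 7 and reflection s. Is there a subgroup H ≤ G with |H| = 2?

Yes

2 | 14. A subgroup of order 2 is {e, r^2s}.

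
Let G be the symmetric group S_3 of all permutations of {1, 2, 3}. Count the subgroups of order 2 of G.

3

|G| = 6 and 2 | 6, so subgroups of order 2 are possible by Lagrange.
The subgroups of order 2 are: {e, (1 2)}; {e, (1 3)}; {e, (2 3)}.
So G has 3 subgroups of order 2.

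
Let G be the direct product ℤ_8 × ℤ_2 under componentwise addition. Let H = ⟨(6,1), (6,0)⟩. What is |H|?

8

|⟨(6,1)⟩| = 4 and |⟨(6,0)⟩| = 4, so |H| is a multiple of lcm(4, 4) = 4 and divides |G| = 16.
Closing under the operation: H = {(0,0), (0,1), (2,0), (2,1), (4,0), (4,1), (6,0), (6,1)}, so |H| = 8.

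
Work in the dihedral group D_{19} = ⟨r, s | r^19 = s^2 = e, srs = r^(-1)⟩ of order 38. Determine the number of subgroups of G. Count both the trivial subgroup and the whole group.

|G| = 38, so by Lagrange every subgroup order divides 38. Divisors: 1, 2, 19, 38.
Subgroups by order — order 1: 1; order 2: 19; order 19: 1; order 38: 1.
Total: 1 + 19 + 1 + 1 = 22.

22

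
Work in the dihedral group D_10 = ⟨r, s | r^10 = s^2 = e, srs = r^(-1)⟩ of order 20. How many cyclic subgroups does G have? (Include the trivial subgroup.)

14

A cyclic subgroup of order d is generated by each of its φ(d) elements of order d, so the cyclic subgroups of order d number (#elements of order d)/φ(d).
Cyclic subgroups by order — order 1: 1; order 2: 11; order 5: 1; order 10: 1.
Total: 14.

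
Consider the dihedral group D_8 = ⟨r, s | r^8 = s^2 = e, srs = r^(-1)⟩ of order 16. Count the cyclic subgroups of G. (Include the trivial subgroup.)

12

Each element a generates a cyclic subgroup ⟨a⟩; distinct elements may generate the same one (a cyclic group of order d has φ(d) generators).
Cyclic subgroups by order — order 1: 1; order 2: 9; order 4: 1; order 8: 1.
Total: 12.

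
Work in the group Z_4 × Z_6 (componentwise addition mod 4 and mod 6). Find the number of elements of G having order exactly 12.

An element (a,b) has order lcm(ord(a), ord(b)); count pairs with lcm equal to 12.
Enumerating gives 8 such elements.

8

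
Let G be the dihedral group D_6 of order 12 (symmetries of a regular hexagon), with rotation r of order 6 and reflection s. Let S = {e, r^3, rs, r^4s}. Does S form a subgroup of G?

|S| = 4 divides |G| = 12, consistent with Lagrange.
S contains the identity, every element's inverse is in S, and S is closed under ·: it is a subgroup.

Yes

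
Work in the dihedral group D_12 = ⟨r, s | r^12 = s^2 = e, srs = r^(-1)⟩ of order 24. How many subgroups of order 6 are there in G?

5

|G| = 24 and 6 | 24, so subgroups of order 6 are possible by Lagrange.
The subgroups of order 6 are: {e, r^2, r^4, r^6, r^8, r^10}; {e, r^4, r^8, r^2s, r^6s, r^10s}; {e, r^4, r^8, r^3s, r^7s, r^11s}; {e, r^4, r^8, s, r^4s, r^8s}; … (5 in all).
So G has 5 subgroups of order 6.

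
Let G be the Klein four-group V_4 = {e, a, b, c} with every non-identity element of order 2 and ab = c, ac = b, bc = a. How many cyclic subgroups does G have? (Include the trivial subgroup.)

Each element a generates a cyclic subgroup ⟨a⟩; distinct elements may generate the same one (a cyclic group of order d has φ(d) generators).
Cyclic subgroups by order — order 1: 1; order 2: 3.
Total: 4.

4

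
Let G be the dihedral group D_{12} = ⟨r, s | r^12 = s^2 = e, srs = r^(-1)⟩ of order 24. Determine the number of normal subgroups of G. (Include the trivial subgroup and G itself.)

9

G has 34 subgroups. Checking conjugation-invariance by order — order 1: 1/1 normal; order 2: 1/13 normal; order 3: 1/1 normal; order 4: 1/7 normal; order 6: 1/5 normal; order 8: 0/3 normal; order 12: 3/3 normal; order 24: 1/1 normal.
Total normal subgroups: 9.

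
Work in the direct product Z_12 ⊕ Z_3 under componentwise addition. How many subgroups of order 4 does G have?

|G| = 36 and 4 | 36, so subgroups of order 4 are possible by Lagrange.
The subgroups of order 4 are: {(0,0), (3,0), (6,0), (9,0)}.
So G has 1 subgroup of order 4.

1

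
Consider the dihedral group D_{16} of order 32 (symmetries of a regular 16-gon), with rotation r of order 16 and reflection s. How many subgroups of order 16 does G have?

|G| = 32 and 16 | 32, so subgroups of order 16 are possible by Lagrange.
The subgroups of order 16 are: {e, r, r^2, r^3, r^4, r^5, r^6, r^7, r^8, r^9, r^10, r^11, r^12, r^13, r^14, r^15}; {e, r^2, r^4, r^6, r^8, r^10, r^12, r^14, s, r^2s, r^4s, r^6s, r^8s, r^10s, r^12s, r^14s}; {e, r^2, r^4, r^6, r^8, r^10, r^12, r^14, rs, r^3s, r^5s, r^7s, r^9s, r^11s, r^13s, r^15s}.
So G has 3 subgroups of order 16.

3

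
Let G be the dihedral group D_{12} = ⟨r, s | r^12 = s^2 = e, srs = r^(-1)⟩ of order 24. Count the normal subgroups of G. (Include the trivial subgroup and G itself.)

G has 34 subgroups. Checking conjugation-invariance by order — order 1: 1/1 normal; order 2: 1/13 normal; order 3: 1/1 normal; order 4: 1/7 normal; order 6: 1/5 normal; order 8: 0/3 normal; order 12: 3/3 normal; order 24: 1/1 normal.
Total normal subgroups: 9.

9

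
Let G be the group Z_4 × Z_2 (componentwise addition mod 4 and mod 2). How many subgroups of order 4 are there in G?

|G| = 8 and 4 | 8, so subgroups of order 4 are possible by Lagrange.
The subgroups of order 4 are: {(0,0), (0,1), (2,0), (2,1)}; {(0,0), (1,0), (2,0), (3,0)}; {(0,0), (1,1), (2,0), (3,1)}.
So G has 3 subgroups of order 4.

3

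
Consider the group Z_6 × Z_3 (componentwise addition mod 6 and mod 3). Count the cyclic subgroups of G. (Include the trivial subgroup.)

10

Group the elements of G by the cyclic subgroup they generate; each cyclic subgroup of order d accounts for φ(d) elements.
Cyclic subgroups by order — order 1: 1; order 2: 1; order 3: 4; order 6: 4.
Total: 10.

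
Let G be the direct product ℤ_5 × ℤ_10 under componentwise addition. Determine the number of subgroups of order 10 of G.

6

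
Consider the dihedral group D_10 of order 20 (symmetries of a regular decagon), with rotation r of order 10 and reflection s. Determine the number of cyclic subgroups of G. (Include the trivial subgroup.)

Group the elements of G by the cyclic subgroup they generate; each cyclic subgroup of order d accounts for φ(d) elements.
Cyclic subgroups by order — order 1: 1; order 2: 11; order 5: 1; order 10: 1.
Total: 14.

14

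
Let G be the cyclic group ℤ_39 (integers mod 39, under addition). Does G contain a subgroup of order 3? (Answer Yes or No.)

3 | 39. A subgroup of order 3 is {0, 13, 26}.

Yes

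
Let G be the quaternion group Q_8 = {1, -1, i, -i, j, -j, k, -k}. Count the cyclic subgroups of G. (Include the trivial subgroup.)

Group the elements of G by the cyclic subgroup they generate; each cyclic subgroup of order d accounts for φ(d) elements.
Cyclic subgroups by order — order 1: 1; order 2: 1; order 4: 3.
Total: 5.

5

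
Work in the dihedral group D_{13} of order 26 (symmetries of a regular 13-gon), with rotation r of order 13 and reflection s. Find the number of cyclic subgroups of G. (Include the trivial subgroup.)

Each element a generates a cyclic subgroup ⟨a⟩; distinct elements may generate the same one (a cyclic group of order d has φ(d) generators).
Cyclic subgroups by order — order 1: 1; order 2: 13; order 13: 1.
Total: 15.

15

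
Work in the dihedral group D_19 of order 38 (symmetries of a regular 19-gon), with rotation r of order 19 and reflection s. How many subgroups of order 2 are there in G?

19

|G| = 38 and 2 | 38, so subgroups of order 2 are possible by Lagrange.
The subgroups of order 2 are: {e, r^10s}; {e, r^11s}; {e, r^12s}; {e, r^13s}; … (19 in all).
So G has 19 subgroups of order 2.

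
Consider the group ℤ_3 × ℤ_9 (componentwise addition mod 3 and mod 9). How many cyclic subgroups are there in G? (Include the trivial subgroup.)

8

Group the elements of G by the cyclic subgroup they generate; each cyclic subgroup of order d accounts for φ(d) elements.
Cyclic subgroups by order — order 1: 1; order 3: 4; order 9: 3.
Total: 8.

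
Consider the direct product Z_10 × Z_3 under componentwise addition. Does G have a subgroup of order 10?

10 | 30. A subgroup of order 10 is {(0,0), (1,0), (2,0), (3,0), (4,0), (5,0), (6,0), (7,0), (8,0), (9,0)}.

Yes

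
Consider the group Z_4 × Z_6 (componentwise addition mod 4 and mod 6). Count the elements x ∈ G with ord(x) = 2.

3

An element (a,b) has order lcm(ord(a), ord(b)); count pairs with lcm equal to 2.
Enumerating gives 3 such elements.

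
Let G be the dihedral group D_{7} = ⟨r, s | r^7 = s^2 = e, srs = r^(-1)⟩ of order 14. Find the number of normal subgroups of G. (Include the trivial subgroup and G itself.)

3

G has 10 subgroups. Checking conjugation-invariance by order — order 1: 1/1 normal; order 2: 0/7 normal; order 7: 1/1 normal; order 14: 1/1 normal.
Total normal subgroups: 3.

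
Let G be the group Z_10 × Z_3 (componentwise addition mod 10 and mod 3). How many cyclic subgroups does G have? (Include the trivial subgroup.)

8

Each element a generates a cyclic subgroup ⟨a⟩; distinct elements may generate the same one (a cyclic group of order d has φ(d) generators).
Cyclic subgroups by order — order 1: 1; order 2: 1; order 3: 1; order 5: 1; order 6: 1; order 10: 1; order 15: 1; order 30: 1.
Total: 8.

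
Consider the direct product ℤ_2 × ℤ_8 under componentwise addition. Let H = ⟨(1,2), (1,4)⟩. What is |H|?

8

|⟨(1,2)⟩| = 4 and |⟨(1,4)⟩| = 2, so |H| is a multiple of lcm(4, 2) = 4 and divides |G| = 16.
Closing under the operation: H = {(0,0), (0,2), (0,4), (0,6), (1,0), (1,2), (1,4), (1,6)}, so |H| = 8.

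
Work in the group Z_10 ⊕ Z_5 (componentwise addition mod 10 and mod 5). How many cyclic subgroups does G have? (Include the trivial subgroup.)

14

A cyclic subgroup of order d is generated by each of its φ(d) elements of order d, so the cyclic subgroups of order d number (#elements of order d)/φ(d).
Cyclic subgroups by order — order 1: 1; order 2: 1; order 5: 6; order 10: 6.
Total: 14.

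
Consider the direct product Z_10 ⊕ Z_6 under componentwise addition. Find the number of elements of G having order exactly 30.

24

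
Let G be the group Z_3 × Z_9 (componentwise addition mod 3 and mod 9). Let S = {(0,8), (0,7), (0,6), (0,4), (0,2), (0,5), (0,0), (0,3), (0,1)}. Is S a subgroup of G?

|S| = 9 divides |G| = 27, consistent with Lagrange.
S contains the identity, every element's inverse is in S, and S is closed under +: it is a subgroup.
In fact S = ⟨(0,1)⟩.

Yes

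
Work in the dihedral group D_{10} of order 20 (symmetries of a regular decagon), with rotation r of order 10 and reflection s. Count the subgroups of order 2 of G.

11

|G| = 20 and 2 | 20, so subgroups of order 2 are possible by Lagrange.
The subgroups of order 2 are: {e, r^2s}; {e, r^3s}; {e, r^4s}; {e, r^5}; … (11 in all).
So G has 11 subgroups of order 2.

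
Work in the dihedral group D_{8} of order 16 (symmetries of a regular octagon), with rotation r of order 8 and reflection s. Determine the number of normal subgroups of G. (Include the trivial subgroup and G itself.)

7

G has 19 subgroups. Checking conjugation-invariance by order — order 1: 1/1 normal; order 2: 1/9 normal; order 4: 1/5 normal; order 8: 3/3 normal; order 16: 1/1 normal.
Total normal subgroups: 7.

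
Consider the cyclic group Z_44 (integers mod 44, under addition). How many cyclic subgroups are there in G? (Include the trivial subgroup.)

6

A cyclic subgroup of order d is generated by each of its φ(d) elements of order d, so the cyclic subgroups of order d number (#elements of order d)/φ(d).
Cyclic subgroups by order — order 1: 1; order 2: 1; order 4: 1; order 11: 1; order 22: 1; order 44: 1.
Total: 6.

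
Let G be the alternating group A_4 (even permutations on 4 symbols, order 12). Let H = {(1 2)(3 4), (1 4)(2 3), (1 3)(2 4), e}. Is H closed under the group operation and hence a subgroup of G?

|H| = 4 divides |G| = 12, consistent with Lagrange.
H contains the identity, every element's inverse is in H, and H is closed under ∘: it is a subgroup.

Yes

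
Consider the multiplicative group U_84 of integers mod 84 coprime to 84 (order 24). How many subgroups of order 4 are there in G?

|G| = 24 and 4 | 24, so subgroups of order 4 are possible by Lagrange.
The subgroups of order 4 are: {1, 13, 29, 41}; {1, 13, 43, 55}; {1, 13, 71, 83}; {1, 29, 43, 71}; … (7 in all).
So G has 7 subgroups of order 4.

7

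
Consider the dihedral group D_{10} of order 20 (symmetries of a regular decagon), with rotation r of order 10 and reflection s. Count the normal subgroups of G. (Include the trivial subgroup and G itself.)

7

G has 22 subgroups. Checking conjugation-invariance by order — order 1: 1/1 normal; order 2: 1/11 normal; order 4: 0/5 normal; order 5: 1/1 normal; order 10: 3/3 normal; order 20: 1/1 normal.
Total normal subgroups: 7.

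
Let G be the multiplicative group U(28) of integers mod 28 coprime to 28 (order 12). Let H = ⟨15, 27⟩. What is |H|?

|⟨15⟩| = 2 and |⟨27⟩| = 2, so |H| is a multiple of lcm(2, 2) = 2 and divides |G| = 12.
Closing under the operation: H = {1, 13, 15, 27}, so |H| = 4.

4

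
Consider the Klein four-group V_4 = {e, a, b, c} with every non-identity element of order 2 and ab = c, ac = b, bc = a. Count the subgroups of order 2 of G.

3

|G| = 4 and 2 | 4, so subgroups of order 2 are possible by Lagrange.
The subgroups of order 2 are: {e, a}; {e, b}; {e, c}.
So G has 3 subgroups of order 2.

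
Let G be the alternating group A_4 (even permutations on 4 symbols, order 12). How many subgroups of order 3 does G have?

4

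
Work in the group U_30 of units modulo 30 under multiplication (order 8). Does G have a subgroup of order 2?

Yes

2 | 8. A subgroup of order 2 is {1, 11}.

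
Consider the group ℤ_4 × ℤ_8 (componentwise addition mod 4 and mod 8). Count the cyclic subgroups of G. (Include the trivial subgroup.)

14

Group the elements of G by the cyclic subgroup they generate; each cyclic subgroup of order d accounts for φ(d) elements.
Cyclic subgroups by order — order 1: 1; order 2: 3; order 4: 6; order 8: 4.
Total: 14.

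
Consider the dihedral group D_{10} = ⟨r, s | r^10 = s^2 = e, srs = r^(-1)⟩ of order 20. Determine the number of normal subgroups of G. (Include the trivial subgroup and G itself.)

G has 22 subgroups. Checking conjugation-invariance by order — order 1: 1/1 normal; order 2: 1/11 normal; order 4: 0/5 normal; order 5: 1/1 normal; order 10: 3/3 normal; order 20: 1/1 normal.
Total normal subgroups: 7.

7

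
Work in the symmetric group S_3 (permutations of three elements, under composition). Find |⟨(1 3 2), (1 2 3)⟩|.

|⟨(1 3 2)⟩| = 3 and |⟨(1 2 3)⟩| = 3, so |H| is a multiple of lcm(3, 3) = 3 and divides |G| = 6.
Closing under the operation: H = {e, (1 2 3), (1 3 2)}, so |H| = 3.

3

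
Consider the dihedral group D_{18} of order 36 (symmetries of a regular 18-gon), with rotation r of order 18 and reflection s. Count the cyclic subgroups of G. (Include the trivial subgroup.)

Group the elements of G by the cyclic subgroup they generate; each cyclic subgroup of order d accounts for φ(d) elements.
Cyclic subgroups by order — order 1: 1; order 2: 19; order 3: 1; order 6: 1; order 9: 1; order 18: 1.
Total: 24.

24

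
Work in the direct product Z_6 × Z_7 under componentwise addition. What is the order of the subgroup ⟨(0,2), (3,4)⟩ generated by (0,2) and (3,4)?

|⟨(0,2)⟩| = 7 and |⟨(3,4)⟩| = 14, so |H| is a multiple of lcm(7, 14) = 14 and divides |G| = 42.
Closing under the operation: H = {(0,0), (0,1), (0,2), (0,3), (0,4), (0,5), (0,6), (3,0), (3,1), (3,2), (3,3), (3,4), (3,5), (3,6)}, so |H| = 14.

14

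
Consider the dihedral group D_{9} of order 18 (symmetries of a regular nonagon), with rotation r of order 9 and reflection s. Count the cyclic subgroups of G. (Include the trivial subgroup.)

A cyclic subgroup of order d is generated by each of its φ(d) elements of order d, so the cyclic subgroups of order d number (#elements of order d)/φ(d).
Cyclic subgroups by order — order 1: 1; order 2: 9; order 3: 1; order 9: 1.
Total: 12.

12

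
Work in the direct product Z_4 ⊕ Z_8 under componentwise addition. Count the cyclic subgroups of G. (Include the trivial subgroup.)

A cyclic subgroup of order d is generated by each of its φ(d) elements of order d, so the cyclic subgroups of order d number (#elements of order d)/φ(d).
Cyclic subgroups by order — order 1: 1; order 2: 3; order 4: 6; order 8: 4.
Total: 14.

14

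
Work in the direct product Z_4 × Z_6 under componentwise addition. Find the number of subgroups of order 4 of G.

3

|G| = 24 and 4 | 24, so subgroups of order 4 are possible by Lagrange.
The subgroups of order 4 are: {(0,0), (0,3), (2,0), (2,3)}; {(0,0), (1,0), (2,0), (3,0)}; {(0,0), (1,3), (2,0), (3,3)}.
So G has 3 subgroups of order 4.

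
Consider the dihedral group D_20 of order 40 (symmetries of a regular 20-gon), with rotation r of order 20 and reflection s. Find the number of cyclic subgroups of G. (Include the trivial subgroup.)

26

A cyclic subgroup of order d is generated by each of its φ(d) elements of order d, so the cyclic subgroups of order d number (#elements of order d)/φ(d).
Cyclic subgroups by order — order 1: 1; order 2: 21; order 4: 1; order 5: 1; order 10: 1; order 20: 1.
Total: 26.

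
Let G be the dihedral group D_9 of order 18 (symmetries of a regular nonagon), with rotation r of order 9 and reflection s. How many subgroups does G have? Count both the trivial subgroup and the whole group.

16

|G| = 18, so by Lagrange every subgroup order divides 18. Divisors: 1, 2, 3, 6, 9, 18.
Subgroups by order — order 1: 1; order 2: 9; order 3: 1; order 6: 3; order 9: 1; order 18: 1.
Total: 1 + 9 + 1 + 3 + 1 + 1 = 16.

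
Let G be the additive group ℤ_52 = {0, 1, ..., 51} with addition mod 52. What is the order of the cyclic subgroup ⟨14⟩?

26

In ℤ_52, the order of an element a is n/gcd(a, n).
gcd(14, 52) = 2, so |⟨14⟩| = 52/2 = 26.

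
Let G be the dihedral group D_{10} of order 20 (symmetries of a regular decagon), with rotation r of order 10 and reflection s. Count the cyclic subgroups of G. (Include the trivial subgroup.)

14

A cyclic subgroup of order d is generated by each of its φ(d) elements of order d, so the cyclic subgroups of order d number (#elements of order d)/φ(d).
Cyclic subgroups by order — order 1: 1; order 2: 11; order 5: 1; order 10: 1.
Total: 14.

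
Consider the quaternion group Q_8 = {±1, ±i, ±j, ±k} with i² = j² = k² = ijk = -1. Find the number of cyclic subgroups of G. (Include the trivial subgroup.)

Group the elements of G by the cyclic subgroup they generate; each cyclic subgroup of order d accounts for φ(d) elements.
Cyclic subgroups by order — order 1: 1; order 2: 1; order 4: 3.
Total: 5.

5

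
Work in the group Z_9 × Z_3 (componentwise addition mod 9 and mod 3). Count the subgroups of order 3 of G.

|G| = 27 and 3 | 27, so subgroups of order 3 are possible by Lagrange.
The subgroups of order 3 are: {(0,0), (0,1), (0,2)}; {(0,0), (3,0), (6,0)}; {(0,0), (3,1), (6,2)}; {(0,0), (3,2), (6,1)}.
So G has 4 subgroups of order 3.

4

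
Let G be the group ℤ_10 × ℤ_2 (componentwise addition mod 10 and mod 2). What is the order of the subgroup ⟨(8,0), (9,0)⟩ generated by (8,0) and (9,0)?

|⟨(8,0)⟩| = 5 and |⟨(9,0)⟩| = 10, so |H| is a multiple of lcm(5, 10) = 10 and divides |G| = 20.
Closing under the operation: H = {(0,0), (1,0), (2,0), (3,0), (4,0), (5,0), (6,0), (7,0), (8,0), (9,0)}, so |H| = 10.

10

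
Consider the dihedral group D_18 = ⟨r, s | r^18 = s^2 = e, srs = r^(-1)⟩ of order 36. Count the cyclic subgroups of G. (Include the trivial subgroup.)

Group the elements of G by the cyclic subgroup they generate; each cyclic subgroup of order d accounts for φ(d) elements.
Cyclic subgroups by order — order 1: 1; order 2: 19; order 3: 1; order 6: 1; order 9: 1; order 18: 1.
Total: 24.

24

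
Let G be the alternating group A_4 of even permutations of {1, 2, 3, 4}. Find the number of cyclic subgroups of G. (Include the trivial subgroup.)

8

A cyclic subgroup of order d is generated by each of its φ(d) elements of order d, so the cyclic subgroups of order d number (#elements of order d)/φ(d).
Cyclic subgroups by order — order 1: 1; order 2: 3; order 3: 4.
Total: 8.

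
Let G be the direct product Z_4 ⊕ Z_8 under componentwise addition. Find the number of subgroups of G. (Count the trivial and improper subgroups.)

22

|G| = 32, so by Lagrange every subgroup order divides 32. Divisors: 1, 2, 4, 8, 16, 32.
Subgroups by order — order 1: 1; order 2: 3; order 4: 7; order 8: 7; order 16: 3; order 32: 1.
Total: 1 + 3 + 7 + 7 + 3 + 1 = 22.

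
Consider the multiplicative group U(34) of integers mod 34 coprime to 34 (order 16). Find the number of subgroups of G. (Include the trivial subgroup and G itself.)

|G| = 16, so by Lagrange every subgroup order divides 16. Divisors: 1, 2, 4, 8, 16.
Subgroups by order — order 1: 1; order 2: 1; order 4: 1; order 8: 1; order 16: 1.
Total: 1 + 1 + 1 + 1 + 1 = 5.

5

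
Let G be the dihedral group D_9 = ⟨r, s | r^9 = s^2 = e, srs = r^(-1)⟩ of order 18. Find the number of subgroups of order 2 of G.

9

|G| = 18 and 2 | 18, so subgroups of order 2 are possible by Lagrange.
The subgroups of order 2 are: {e, r^2s}; {e, r^3s}; {e, r^4s}; {e, r^5s}; … (9 in all).
So G has 9 subgroups of order 2.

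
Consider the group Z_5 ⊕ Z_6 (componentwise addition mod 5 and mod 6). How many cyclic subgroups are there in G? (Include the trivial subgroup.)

Each element a generates a cyclic subgroup ⟨a⟩; distinct elements may generate the same one (a cyclic group of order d has φ(d) generators).
Cyclic subgroups by order — order 1: 1; order 2: 1; order 3: 1; order 5: 1; order 6: 1; order 10: 1; order 15: 1; order 30: 1.
Total: 8.

8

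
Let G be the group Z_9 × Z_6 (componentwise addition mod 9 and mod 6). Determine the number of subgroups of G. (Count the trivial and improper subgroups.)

|G| = 54, so by Lagrange every subgroup order divides 54. Divisors: 1, 2, 3, 6, 9, 18, 27, 54.
Subgroups by order — order 1: 1; order 2: 1; order 3: 4; order 6: 4; order 9: 4; order 18: 4; order 27: 1; order 54: 1.
Total: 1 + 1 + 4 + 4 + 4 + 4 + 1 + 1 = 20.

20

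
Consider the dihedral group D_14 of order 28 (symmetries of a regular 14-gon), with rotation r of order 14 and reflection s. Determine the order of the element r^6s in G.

Computing powers of r^6s: the smallest k with (r^6s)^k = e is k = 2.

2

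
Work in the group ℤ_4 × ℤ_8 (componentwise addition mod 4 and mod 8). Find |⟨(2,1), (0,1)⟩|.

16

|⟨(2,1)⟩| = 8 and |⟨(0,1)⟩| = 8, so |H| is a multiple of lcm(8, 8) = 8 and divides |G| = 32.
Closing under the operation: H = {(0,0), (0,1), (0,2), (0,3), (0,4), (0,5), (0,6), (0,7), (2,0), (2,1), (2,2), (2,3), (2,4), (2,5), (2,6), (2,7)}, so |H| = 16.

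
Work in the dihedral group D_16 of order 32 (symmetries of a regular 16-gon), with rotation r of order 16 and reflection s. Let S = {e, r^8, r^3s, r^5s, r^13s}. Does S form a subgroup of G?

No

|S| = 5 does not divide |G| = 32, so by Lagrange S is not a subgroup.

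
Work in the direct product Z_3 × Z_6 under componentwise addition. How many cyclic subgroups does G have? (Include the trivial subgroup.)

A cyclic subgroup of order d is generated by each of its φ(d) elements of order d, so the cyclic subgroups of order d number (#elements of order d)/φ(d).
Cyclic subgroups by order — order 1: 1; order 2: 1; order 3: 4; order 6: 4.
Total: 10.

10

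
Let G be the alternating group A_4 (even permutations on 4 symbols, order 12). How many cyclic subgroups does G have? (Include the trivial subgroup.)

8

Group the elements of G by the cyclic subgroup they generate; each cyclic subgroup of order d accounts for φ(d) elements.
Cyclic subgroups by order — order 1: 1; order 2: 3; order 3: 4.
Total: 8.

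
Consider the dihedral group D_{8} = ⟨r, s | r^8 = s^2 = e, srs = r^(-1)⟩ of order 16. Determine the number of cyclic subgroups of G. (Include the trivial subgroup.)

Each element a generates a cyclic subgroup ⟨a⟩; distinct elements may generate the same one (a cyclic group of order d has φ(d) generators).
Cyclic subgroups by order — order 1: 1; order 2: 9; order 4: 1; order 8: 1.
Total: 12.

12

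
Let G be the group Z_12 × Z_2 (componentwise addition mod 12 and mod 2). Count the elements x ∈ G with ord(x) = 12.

8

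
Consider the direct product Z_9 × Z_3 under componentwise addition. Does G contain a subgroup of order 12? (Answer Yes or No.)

12 does not divide |G| = 27, so by Lagrange no subgroup of order 12 exists.

No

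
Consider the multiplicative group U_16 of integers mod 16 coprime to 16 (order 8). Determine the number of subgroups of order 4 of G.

3

|G| = 8 and 4 | 8, so subgroups of order 4 are possible by Lagrange.
The subgroups of order 4 are: {1, 3, 9, 11}; {1, 5, 9, 13}; {1, 7, 9, 15}.
So G has 3 subgroups of order 4.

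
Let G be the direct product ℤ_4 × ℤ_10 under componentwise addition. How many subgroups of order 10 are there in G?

|G| = 40 and 10 | 40, so subgroups of order 10 are possible by Lagrange.
The subgroups of order 10 are: {(0,0), (0,1), (0,2), (0,3), (0,4), (0,5), (0,6), (0,7), (0,8), (0,9)}; {(0,0), (0,2), (0,4), (0,6), (0,8), (2,0), (2,2), (2,4), (2,6), (2,8)}; {(0,0), (0,2), (0,4), (0,6), (0,8), (2,1), (2,3), (2,5), (2,7), (2,9)}.
So G has 3 subgroups of order 10.

3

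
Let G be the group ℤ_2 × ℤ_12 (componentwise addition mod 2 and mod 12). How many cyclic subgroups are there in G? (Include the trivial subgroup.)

A cyclic subgroup of order d is generated by each of its φ(d) elements of order d, so the cyclic subgroups of order d number (#elements of order d)/φ(d).
Cyclic subgroups by order — order 1: 1; order 2: 3; order 3: 1; order 4: 2; order 6: 3; order 12: 2.
Total: 12.

12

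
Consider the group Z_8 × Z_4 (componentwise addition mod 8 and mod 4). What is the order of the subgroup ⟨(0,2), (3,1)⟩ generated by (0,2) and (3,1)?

16

|⟨(0,2)⟩| = 2 and |⟨(3,1)⟩| = 8, so |H| is a multiple of lcm(2, 8) = 8 and divides |G| = 32.
Closing under the operation: H = {(0,0), (0,2), (1,1), (1,3), (2,0), (2,2), (3,1), (3,3), (4,0), (4,2), (5,1), (5,3), (6,0), (6,2), (7,1), (7,3)}, so |H| = 16.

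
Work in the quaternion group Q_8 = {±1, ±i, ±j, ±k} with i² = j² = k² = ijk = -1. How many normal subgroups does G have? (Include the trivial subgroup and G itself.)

6

G has 6 subgroups. Checking conjugation-invariance by order — order 1: 1/1 normal; order 2: 1/1 normal; order 4: 3/3 normal; order 8: 1/1 normal.
Total normal subgroups: 6.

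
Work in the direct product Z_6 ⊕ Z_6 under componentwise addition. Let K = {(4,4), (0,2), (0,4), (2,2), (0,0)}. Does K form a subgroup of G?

No

|K| = 5 does not divide |G| = 36, so by Lagrange K is not a subgroup.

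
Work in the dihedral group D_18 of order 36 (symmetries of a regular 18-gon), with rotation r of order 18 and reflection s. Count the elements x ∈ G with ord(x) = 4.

0

No element of G has order 4 (even though 4 | 36).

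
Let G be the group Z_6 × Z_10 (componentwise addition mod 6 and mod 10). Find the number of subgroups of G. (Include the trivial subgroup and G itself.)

|G| = 60, so by Lagrange every subgroup order divides 60. Divisors: 1, 2, 3, 4, 5, 6, 10, 12, 15, 20, 30, 60.
Subgroups by order — order 1: 1; order 2: 3; order 3: 1; order 4: 1; order 5: 1; order 6: 3; order 10: 3; order 12: 1; order 15: 1; order 20: 1; order 30: 3; order 60: 1.
Total: 1 + 3 + 1 + 1 + 1 + 3 + 3 + 1 + 1 + 1 + 3 + 1 = 20.

20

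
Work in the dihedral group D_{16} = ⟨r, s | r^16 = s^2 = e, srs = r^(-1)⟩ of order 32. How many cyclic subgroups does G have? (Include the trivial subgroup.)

A cyclic subgroup of order d is generated by each of its φ(d) elements of order d, so the cyclic subgroups of order d number (#elements of order d)/φ(d).
Cyclic subgroups by order — order 1: 1; order 2: 17; order 4: 1; order 8: 1; order 16: 1.
Total: 21.

21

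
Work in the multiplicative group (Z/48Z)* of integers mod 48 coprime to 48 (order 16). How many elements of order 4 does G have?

The elements of order 4 are: 5, 11, 13, 19, 29, 35, 37, 43.
That's 8.

8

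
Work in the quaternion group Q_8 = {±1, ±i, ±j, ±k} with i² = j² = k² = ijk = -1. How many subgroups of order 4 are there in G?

|G| = 8 and 4 | 8, so subgroups of order 4 are possible by Lagrange.
The subgroups of order 4 are: {1, -1, i, -i}; {1, -1, j, -j}; {1, -1, k, -k}.
So G has 3 subgroups of order 4.

3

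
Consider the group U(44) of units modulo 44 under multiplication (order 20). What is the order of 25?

5

Compute successive powers of 25 mod 44: 25, 9, 5, 37, 1; 25^5 ≡ 1 (mod 44).
So |⟨25⟩| = 5.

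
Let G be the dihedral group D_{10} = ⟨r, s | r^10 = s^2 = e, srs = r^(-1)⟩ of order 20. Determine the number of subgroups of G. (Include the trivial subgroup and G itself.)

|G| = 20, so by Lagrange every subgroup order divides 20. Divisors: 1, 2, 4, 5, 10, 20.
Subgroups by order — order 1: 1; order 2: 11; order 4: 5; order 5: 1; order 10: 3; order 20: 1.
Total: 1 + 11 + 5 + 1 + 3 + 1 = 22.

22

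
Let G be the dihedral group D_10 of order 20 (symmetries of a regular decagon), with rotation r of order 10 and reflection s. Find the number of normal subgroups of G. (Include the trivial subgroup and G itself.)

7

G has 22 subgroups. Checking conjugation-invariance by order — order 1: 1/1 normal; order 2: 1/11 normal; order 4: 0/5 normal; order 5: 1/1 normal; order 10: 3/3 normal; order 20: 1/1 normal.
Total normal subgroups: 7.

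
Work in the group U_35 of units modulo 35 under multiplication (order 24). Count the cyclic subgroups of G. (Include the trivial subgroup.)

A cyclic subgroup of order d is generated by each of its φ(d) elements of order d, so the cyclic subgroups of order d number (#elements of order d)/φ(d).
Cyclic subgroups by order — order 1: 1; order 2: 3; order 3: 1; order 4: 2; order 6: 3; order 12: 2.
Total: 12.

12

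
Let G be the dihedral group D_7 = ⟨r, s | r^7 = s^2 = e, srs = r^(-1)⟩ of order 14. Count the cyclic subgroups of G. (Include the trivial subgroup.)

Group the elements of G by the cyclic subgroup they generate; each cyclic subgroup of order d accounts for φ(d) elements.
Cyclic subgroups by order — order 1: 1; order 2: 7; order 7: 1.
Total: 9.

9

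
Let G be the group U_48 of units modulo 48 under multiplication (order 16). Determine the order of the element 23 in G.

Compute successive powers of 23 mod 48: 23, 1; 23^2 ≡ 1 (mod 48).
So |⟨23⟩| = 2.

2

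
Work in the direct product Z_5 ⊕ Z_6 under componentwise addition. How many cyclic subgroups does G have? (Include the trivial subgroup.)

Group the elements of G by the cyclic subgroup they generate; each cyclic subgroup of order d accounts for φ(d) elements.
Cyclic subgroups by order — order 1: 1; order 2: 1; order 3: 1; order 5: 1; order 6: 1; order 10: 1; order 15: 1; order 30: 1.
Total: 8.

8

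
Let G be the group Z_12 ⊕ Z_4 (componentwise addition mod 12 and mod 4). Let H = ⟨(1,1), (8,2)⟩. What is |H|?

24

|⟨(1,1)⟩| = 12 and |⟨(8,2)⟩| = 6, so |H| is a multiple of lcm(12, 6) = 12 and divides |G| = 48.
Closing under the operation: H = {(0,0), (0,2), (1,1), (1,3), (2,0), (2,2), (3,1), (3,3), (4,0), (4,2), (5,1), (5,3), (6,0), (6,2), (7,1), (7,3), (8,0), (8,2), (9,1), (9,3), (10,0), (10,2), (11,1), (11,3)}, so |H| = 24.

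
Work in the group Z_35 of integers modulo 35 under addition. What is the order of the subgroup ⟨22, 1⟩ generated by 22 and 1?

|⟨22⟩| = 35 and |⟨1⟩| = 35, so |H| is a multiple of lcm(35, 35) = 35 and divides |G| = 35.
Closing {22, 1} under the group operation gives all of G, so |H| = 35.

35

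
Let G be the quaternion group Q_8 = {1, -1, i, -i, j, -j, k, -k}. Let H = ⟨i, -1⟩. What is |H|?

|⟨i⟩| = 4 and |⟨-1⟩| = 2, so |H| is a multiple of lcm(4, 2) = 4 and divides |G| = 8.
Closing under the operation: H = {1, -1, i, -i}, so |H| = 4.

4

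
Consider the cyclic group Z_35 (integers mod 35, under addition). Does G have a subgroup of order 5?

5 | 35. A subgroup of order 5 is {0, 7, 14, 21, 28}.

Yes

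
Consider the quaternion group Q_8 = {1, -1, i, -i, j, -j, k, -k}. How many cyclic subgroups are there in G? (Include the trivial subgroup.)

5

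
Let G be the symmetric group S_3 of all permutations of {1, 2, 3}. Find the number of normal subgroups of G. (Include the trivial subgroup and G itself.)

G has 6 subgroups. Checking conjugation-invariance by order — order 1: 1/1 normal; order 2: 0/3 normal; order 3: 1/1 normal; order 6: 1/1 normal.
Total normal subgroups: 3.

3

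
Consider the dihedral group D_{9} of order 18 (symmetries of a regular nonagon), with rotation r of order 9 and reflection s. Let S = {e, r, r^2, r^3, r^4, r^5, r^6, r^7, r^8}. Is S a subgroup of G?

Yes

|S| = 9 divides |G| = 18, consistent with Lagrange.
S contains the identity, every element's inverse is in S, and S is closed under ·: it is a subgroup.
In fact S = ⟨r^4⟩.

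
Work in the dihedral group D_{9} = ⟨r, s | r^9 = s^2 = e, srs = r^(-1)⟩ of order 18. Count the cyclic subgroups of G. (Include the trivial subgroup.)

12

Each element a generates a cyclic subgroup ⟨a⟩; distinct elements may generate the same one (a cyclic group of order d has φ(d) generators).
Cyclic subgroups by order — order 1: 1; order 2: 9; order 3: 1; order 9: 1.
Total: 12.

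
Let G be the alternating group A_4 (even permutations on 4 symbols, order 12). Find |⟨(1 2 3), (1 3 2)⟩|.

|⟨(1 2 3)⟩| = 3 and |⟨(1 3 2)⟩| = 3, so |H| is a multiple of lcm(3, 3) = 3 and divides |G| = 12.
Closing under the operation: H = {e, (1 2 3), (1 3 2)}, so |H| = 3.

3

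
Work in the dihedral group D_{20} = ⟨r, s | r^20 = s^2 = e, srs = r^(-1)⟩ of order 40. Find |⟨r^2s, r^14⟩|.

20

|⟨r^2s⟩| = 2 and |⟨r^14⟩| = 10, so |H| is a multiple of lcm(2, 10) = 10 and divides |G| = 40.
Closing under the operation: H = {e, r^2, r^4, r^6, r^8, r^10, r^12, r^14, r^16, r^18, s, r^2s, r^4s, r^6s, r^8s, r^10s, r^12s, r^14s, r^16s, r^18s}, so |H| = 20.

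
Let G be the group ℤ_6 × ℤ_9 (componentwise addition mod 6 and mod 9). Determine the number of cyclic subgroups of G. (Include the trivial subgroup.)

Each element a generates a cyclic subgroup ⟨a⟩; distinct elements may generate the same one (a cyclic group of order d has φ(d) generators).
Cyclic subgroups by order — order 1: 1; order 2: 1; order 3: 4; order 6: 4; order 9: 3; order 18: 3.
Total: 16.

16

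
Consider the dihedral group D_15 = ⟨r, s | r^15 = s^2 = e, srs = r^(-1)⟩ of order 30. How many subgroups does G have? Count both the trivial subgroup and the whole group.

28

|G| = 30, so by Lagrange every subgroup order divides 30. Divisors: 1, 2, 3, 5, 6, 10, 15, 30.
Subgroups by order — order 1: 1; order 2: 15; order 3: 1; order 5: 1; order 6: 5; order 10: 3; order 15: 1; order 30: 1.
Total: 1 + 15 + 1 + 1 + 5 + 3 + 1 + 1 = 28.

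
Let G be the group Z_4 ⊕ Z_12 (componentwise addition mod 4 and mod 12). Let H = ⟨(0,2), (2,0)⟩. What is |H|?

|⟨(0,2)⟩| = 6 and |⟨(2,0)⟩| = 2, so |H| is a multiple of lcm(6, 2) = 6 and divides |G| = 48.
Closing under the operation: H = {(0,0), (0,2), (0,4), (0,6), (0,8), (0,10), (2,0), (2,2), (2,4), (2,6), (2,8), (2,10)}, so |H| = 12.

12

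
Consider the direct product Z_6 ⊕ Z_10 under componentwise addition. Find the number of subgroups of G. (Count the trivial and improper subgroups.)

|G| = 60, so by Lagrange every subgroup order divides 60. Divisors: 1, 2, 3, 4, 5, 6, 10, 12, 15, 20, 30, 60.
Subgroups by order — order 1: 1; order 2: 3; order 3: 1; order 4: 1; order 5: 1; order 6: 3; order 10: 3; order 12: 1; order 15: 1; order 20: 1; order 30: 3; order 60: 1.
Total: 1 + 3 + 1 + 1 + 1 + 3 + 3 + 1 + 1 + 1 + 3 + 1 = 20.

20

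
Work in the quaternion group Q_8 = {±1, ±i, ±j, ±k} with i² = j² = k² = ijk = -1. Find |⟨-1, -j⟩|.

4

|⟨-1⟩| = 2 and |⟨-j⟩| = 4, so |H| is a multiple of lcm(2, 4) = 4 and divides |G| = 8.
Closing under the operation: H = {1, -1, j, -j}, so |H| = 4.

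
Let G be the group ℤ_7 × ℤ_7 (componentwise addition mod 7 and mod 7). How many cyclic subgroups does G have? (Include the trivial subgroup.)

9

Group the elements of G by the cyclic subgroup they generate; each cyclic subgroup of order d accounts for φ(d) elements.
Cyclic subgroups by order — order 1: 1; order 7: 8.
Total: 9.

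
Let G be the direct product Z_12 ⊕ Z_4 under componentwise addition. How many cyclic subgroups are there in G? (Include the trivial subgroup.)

Each element a generates a cyclic subgroup ⟨a⟩; distinct elements may generate the same one (a cyclic group of order d has φ(d) generators).
Cyclic subgroups by order — order 1: 1; order 2: 3; order 3: 1; order 4: 6; order 6: 3; order 12: 6.
Total: 20.

20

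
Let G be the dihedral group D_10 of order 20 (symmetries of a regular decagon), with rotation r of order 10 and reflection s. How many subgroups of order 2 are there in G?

11

|G| = 20 and 2 | 20, so subgroups of order 2 are possible by Lagrange.
The subgroups of order 2 are: {e, r^2s}; {e, r^3s}; {e, r^4s}; {e, r^5}; … (11 in all).
So G has 11 subgroups of order 2.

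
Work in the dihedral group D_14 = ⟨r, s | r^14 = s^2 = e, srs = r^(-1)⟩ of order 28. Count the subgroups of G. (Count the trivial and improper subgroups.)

28

|G| = 28, so by Lagrange every subgroup order divides 28. Divisors: 1, 2, 4, 7, 14, 28.
Subgroups by order — order 1: 1; order 2: 15; order 4: 7; order 7: 1; order 14: 3; order 28: 1.
Total: 1 + 15 + 7 + 1 + 3 + 1 = 28.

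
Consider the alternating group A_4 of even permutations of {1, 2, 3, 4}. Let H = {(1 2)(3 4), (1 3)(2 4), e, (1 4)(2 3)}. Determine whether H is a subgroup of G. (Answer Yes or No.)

|H| = 4 divides |G| = 12, consistent with Lagrange.
H contains the identity, every element's inverse is in H, and H is closed under ∘: it is a subgroup.

Yes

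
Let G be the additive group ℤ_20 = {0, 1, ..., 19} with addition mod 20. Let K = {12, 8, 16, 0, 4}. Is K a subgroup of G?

|K| = 5 divides |G| = 20, consistent with Lagrange.
K contains the identity, every element's inverse is in K, and K is closed under +: it is a subgroup.
In fact K = ⟨16⟩.

Yes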